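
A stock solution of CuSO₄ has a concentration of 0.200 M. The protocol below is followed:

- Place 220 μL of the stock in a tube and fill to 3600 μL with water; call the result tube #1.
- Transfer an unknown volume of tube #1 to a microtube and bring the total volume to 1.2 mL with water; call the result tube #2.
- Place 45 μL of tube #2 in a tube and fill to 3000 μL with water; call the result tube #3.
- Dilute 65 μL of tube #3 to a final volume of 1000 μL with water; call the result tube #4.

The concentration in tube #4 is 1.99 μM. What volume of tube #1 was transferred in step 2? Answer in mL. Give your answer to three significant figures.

0.200 mL

Step 1: 220 μL brought to 3600 μL → factor 3600/220 = 16.364
Step 2: v brought to 1.2 mL → factor = 1.2 mL/v
Step 3: 45 μL brought to 3000 μL → factor 3000/45 = 66.667
Step 4: 65 μL brought to 1000 μL → factor 1000/65 = 15.385
Product of known-step factors = 16783
Overall factor = 0.200 M / (1.99 μM) = 1.005 × 10^5
Step-2 factor = 1.005 × 10^5 / 16783 = 5.9883
v = 1.2 mL / 5.9883 = 0.200 mL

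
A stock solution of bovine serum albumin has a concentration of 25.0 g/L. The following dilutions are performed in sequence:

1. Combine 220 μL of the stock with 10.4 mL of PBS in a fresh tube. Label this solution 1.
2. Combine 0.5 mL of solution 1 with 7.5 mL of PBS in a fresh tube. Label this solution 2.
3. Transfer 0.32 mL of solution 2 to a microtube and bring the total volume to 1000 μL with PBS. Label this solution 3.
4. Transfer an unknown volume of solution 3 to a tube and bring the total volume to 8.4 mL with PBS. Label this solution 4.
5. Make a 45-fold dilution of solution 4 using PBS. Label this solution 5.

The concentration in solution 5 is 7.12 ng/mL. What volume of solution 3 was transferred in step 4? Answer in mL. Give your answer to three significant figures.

0.260 mL

Step 1: 220 μL + 10.4 mL = 10620 μL total → factor 10620/220 = 48.273
Step 2: 0.5 mL + 7.5 mL = 8 mL total → factor 8/0.5 = 16
Step 3: 0.32 mL brought to 1000 μL → factor 1/0.32 = 3.125
Step 4: v brought to 8.4 mL → factor = 8.4 mL/v
Step 5: 45-fold → factor 45
Product of known-step factors = 1.0861 × 10^5
Overall factor = 25.0 g/L / (7.12 ng/mL) = 3.5112 × 10^6
Step-4 factor = 3.5112 × 10^6 / 1.0861 × 10^5 = 32.328
v = 8.4 mL / 32.328 = 0.260 mL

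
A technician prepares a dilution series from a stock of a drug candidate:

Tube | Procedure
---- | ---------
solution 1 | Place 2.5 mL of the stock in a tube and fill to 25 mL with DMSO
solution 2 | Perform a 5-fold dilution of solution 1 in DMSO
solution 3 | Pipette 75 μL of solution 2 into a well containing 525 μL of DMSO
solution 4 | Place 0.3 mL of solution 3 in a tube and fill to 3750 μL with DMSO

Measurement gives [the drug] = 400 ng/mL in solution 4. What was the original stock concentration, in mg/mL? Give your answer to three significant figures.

Step 1: 2.5 mL brought to 25 mL → factor 25/2.5 = 10
Step 2: 5-fold → factor 5
Step 3: 75 μL + 525 μL = 600 μL total → factor 600/75 = 8
Step 4: 0.3 mL brought to 3750 μL → factor 3.75/0.3 = 12.5
Overall dilution factor = 10 × 5 × 8 × 12.5 = 5000
Stock = 400 ng/mL × 5000 = 2.000 × 10^6 ng/mL = 2.00 mg/mL

2.00 mg/mL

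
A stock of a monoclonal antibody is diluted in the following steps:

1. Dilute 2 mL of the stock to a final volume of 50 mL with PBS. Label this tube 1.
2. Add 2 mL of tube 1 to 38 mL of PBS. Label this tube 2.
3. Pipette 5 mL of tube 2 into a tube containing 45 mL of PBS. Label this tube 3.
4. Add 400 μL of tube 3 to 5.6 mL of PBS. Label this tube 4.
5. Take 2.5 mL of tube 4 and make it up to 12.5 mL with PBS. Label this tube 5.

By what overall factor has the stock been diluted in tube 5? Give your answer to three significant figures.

Step 1: 2 mL brought to 50 mL → factor 50/2 = 25
Step 2: 2 mL + 38 mL = 40 mL total → factor 40/2 = 20
Step 3: 5 mL + 45 mL = 50 mL total → factor 50/5 = 10
Step 4: 400 μL + 5.6 mL = 6000 μL total → factor 6000/400 = 15
Step 5: 2.5 mL brought to 12.5 mL → factor 12.5/2.5 = 5
Overall dilution factor = 25 × 20 × 10 × 15 × 5 = 3.75 × 10^5

3.75 × 10^5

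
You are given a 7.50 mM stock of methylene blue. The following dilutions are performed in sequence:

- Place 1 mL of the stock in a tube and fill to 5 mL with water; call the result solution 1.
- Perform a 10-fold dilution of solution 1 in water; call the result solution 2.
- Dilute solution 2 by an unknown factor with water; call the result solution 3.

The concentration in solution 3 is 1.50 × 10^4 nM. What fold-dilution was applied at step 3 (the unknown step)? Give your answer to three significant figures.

10.0-fold

Step 1: 1 mL brought to 5 mL → factor 5/1 = 5
Step 2: 10-fold → factor 10
Step 3: unknown factor x
Product of known-step factors = 50
Overall factor = 7.50 mM / (1.50 × 10^4 nM) = 500
x = 500 / 50 = 10.0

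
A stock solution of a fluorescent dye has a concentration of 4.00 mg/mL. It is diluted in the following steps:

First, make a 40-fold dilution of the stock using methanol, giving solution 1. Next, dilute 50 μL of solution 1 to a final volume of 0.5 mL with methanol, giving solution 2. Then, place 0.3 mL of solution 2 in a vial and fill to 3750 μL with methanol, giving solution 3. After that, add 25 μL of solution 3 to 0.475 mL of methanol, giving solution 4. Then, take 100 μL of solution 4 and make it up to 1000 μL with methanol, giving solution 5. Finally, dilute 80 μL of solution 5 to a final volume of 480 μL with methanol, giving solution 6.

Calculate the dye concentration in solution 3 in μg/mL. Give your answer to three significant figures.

0.800 μg/mL

Step 1: 40-fold → factor 40
Step 2: 50 μL brought to 0.5 mL → factor 500/50 = 10
Step 3: 0.3 mL brought to 3750 μL → factor 3.75/0.3 = 12.5
Dilution factor through solution 3 = 40 × 10 × 12.5 = 5000
[solution 3] = 4.00 mg/mL / 5000 = 0.0008000 mg/mL = 0.800 μg/mL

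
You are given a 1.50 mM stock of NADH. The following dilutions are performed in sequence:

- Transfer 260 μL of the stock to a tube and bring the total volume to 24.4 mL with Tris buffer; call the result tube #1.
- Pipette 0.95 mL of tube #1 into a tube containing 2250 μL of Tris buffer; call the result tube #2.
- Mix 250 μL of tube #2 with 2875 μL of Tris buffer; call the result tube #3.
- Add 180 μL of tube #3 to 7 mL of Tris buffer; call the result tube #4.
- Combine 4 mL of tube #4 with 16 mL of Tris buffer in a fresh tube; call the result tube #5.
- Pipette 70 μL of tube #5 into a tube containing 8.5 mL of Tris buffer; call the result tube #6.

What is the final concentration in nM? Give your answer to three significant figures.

0.0155 nM

Step 1: 260 μL brought to 24.4 mL → factor 24400/260 = 93.846
Step 2: 0.95 mL + 2250 μL = 3.2 mL total → factor 3.2/0.95 = 3.3684
Step 3: 250 μL + 2875 μL = 3125 μL total → factor 3125/250 = 12.5
Step 4: 180 μL + 7 mL = 7180 μL total → factor 7180/180 = 39.889
Step 5: 4 mL + 16 mL = 20 mL total → factor 20/4 = 5
Step 6: 70 μL + 8.5 mL = 8570 μL total → factor 8570/70 = 122.43
Overall dilution factor = 93.846 × 3.3684 × 12.5 × 39.889 × 5 × 122.43 = 9.6485 × 10^7
Final = 1.50 mM / 9.6485 × 10^7 = 1.555 × 10^-8 mM = 0.0155 nM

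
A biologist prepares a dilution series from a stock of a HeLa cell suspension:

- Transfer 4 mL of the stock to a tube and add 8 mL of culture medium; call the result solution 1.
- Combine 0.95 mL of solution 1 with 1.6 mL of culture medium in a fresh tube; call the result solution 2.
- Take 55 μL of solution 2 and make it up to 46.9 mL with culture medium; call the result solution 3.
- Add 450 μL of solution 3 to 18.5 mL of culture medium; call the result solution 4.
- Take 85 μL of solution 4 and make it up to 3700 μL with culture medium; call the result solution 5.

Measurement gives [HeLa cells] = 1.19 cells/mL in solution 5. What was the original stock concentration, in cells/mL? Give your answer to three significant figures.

1.50 × 10^7 cells/mL

Step 1: 4 mL + 8 mL = 12 mL total → factor 12/4 = 3
Step 2: 0.95 mL + 1.6 mL = 2.55 mL total → factor 2.55/0.95 = 2.6842
Step 3: 55 μL brought to 46.9 mL → factor 46900/55 = 852.73
Step 4: 450 μL + 18.5 mL = 18950 μL total → factor 18950/450 = 42.111
Step 5: 85 μL brought to 3700 μL → factor 3700/85 = 43.529
Overall dilution factor = 3 × 2.6842 × 852.73 × 42.111 × 43.529 = 1.2587 × 10^7
Stock = 1.19 cells/mL × 1.2587 × 10^7 = 1.50 × 10^7 cells/mL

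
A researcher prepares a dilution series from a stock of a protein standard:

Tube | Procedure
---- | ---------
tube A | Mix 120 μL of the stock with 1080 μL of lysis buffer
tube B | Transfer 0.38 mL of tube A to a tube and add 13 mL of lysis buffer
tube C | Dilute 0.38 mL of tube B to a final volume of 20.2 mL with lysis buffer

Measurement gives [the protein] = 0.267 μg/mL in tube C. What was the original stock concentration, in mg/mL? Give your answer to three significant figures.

5.00 mg/mL

Step 1: 120 μL + 1080 μL = 1200 μL total → factor 1200/120 = 10
Step 2: 0.38 mL + 13 mL = 13.38 mL total → factor 13.38/0.38 = 35.211
Step 3: 0.38 mL brought to 20.2 mL → factor 20.2/0.38 = 53.158
Overall dilution factor = 10 × 35.211 × 53.158 = 18717
Stock = 0.267 μg/mL × 18717 = 4997 μg/mL = 5.00 mg/mL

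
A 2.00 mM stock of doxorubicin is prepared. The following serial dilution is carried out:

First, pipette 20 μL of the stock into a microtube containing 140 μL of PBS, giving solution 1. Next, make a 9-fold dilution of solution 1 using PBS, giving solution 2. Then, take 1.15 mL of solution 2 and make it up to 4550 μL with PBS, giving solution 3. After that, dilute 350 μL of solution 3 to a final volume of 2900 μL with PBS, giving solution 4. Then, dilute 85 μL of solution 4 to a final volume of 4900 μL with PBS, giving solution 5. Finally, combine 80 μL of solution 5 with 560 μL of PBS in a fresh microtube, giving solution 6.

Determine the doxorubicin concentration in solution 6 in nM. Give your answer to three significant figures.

1.84 nM

Step 1: 20 μL + 140 μL = 160 μL total → factor 160/20 = 8
Step 2: 9-fold → factor 9
Step 3: 1.15 mL brought to 4550 μL → factor 4.55/1.15 = 3.9565
Step 4: 350 μL brought to 2900 μL → factor 2900/350 = 8.2857
Step 5: 85 μL brought to 4900 μL → factor 4900/85 = 57.647
Step 6: 80 μL + 560 μL = 640 μL total → factor 640/80 = 8
Overall dilution factor = 8 × 9 × 3.9565 × 8.2857 × 57.647 × 8 = 1.0885 × 10^6
Final = 2.00 mM / 1.0885 × 10^6 = 1.837 × 10^-6 mM = 1.84 nM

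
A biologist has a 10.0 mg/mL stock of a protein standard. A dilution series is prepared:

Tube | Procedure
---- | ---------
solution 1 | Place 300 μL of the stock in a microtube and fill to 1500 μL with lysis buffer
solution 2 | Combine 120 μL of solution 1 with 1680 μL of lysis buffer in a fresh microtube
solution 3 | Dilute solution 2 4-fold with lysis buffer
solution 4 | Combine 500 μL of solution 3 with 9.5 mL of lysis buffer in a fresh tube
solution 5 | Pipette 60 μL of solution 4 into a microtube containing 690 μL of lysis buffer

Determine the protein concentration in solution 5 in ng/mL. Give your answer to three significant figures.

133 ng/mL

Step 1: 300 μL brought to 1500 μL → factor 1500/300 = 5
Step 2: 120 μL + 1680 μL = 1800 μL total → factor 1800/120 = 15
Step 3: 4-fold → factor 4
Step 4: 500 μL + 9.5 mL = 10000 μL total → factor 10000/500 = 20
Step 5: 60 μL + 690 μL = 750 μL total → factor 750/60 = 12.5
Overall dilution factor = 5 × 15 × 4 × 20 × 12.5 = 75000
Final = 10.0 mg/mL / 75000 = 0.0001333 mg/mL = 133 ng/mL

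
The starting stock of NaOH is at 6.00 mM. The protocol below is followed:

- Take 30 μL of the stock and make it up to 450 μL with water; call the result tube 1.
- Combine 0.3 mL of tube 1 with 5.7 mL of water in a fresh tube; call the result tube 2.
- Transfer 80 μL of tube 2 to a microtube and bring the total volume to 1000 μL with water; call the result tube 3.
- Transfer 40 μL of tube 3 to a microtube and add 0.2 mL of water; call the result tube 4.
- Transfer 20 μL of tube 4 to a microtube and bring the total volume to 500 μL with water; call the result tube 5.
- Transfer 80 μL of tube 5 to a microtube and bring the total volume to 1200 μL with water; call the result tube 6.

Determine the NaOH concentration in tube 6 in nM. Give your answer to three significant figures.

Step 1: 30 μL brought to 450 μL → factor 450/30 = 15
Step 2: 0.3 mL + 5.7 mL = 6 mL total → factor 6/0.3 = 20
Step 3: 80 μL brought to 1000 μL → factor 1000/80 = 12.5
Step 4: 40 μL + 0.2 mL = 240 μL total → factor 240/40 = 6
Step 5: 20 μL brought to 500 μL → factor 500/20 = 25
Step 6: 80 μL brought to 1200 μL → factor 1200/80 = 15
Overall dilution factor = 15 × 20 × 12.5 × 6 × 25 × 15 = 8.4375 × 10^6
Final = 6.00 mM / 8.4375 × 10^6 = 7.111 × 10^-7 mM = 0.711 nM

0.711 nM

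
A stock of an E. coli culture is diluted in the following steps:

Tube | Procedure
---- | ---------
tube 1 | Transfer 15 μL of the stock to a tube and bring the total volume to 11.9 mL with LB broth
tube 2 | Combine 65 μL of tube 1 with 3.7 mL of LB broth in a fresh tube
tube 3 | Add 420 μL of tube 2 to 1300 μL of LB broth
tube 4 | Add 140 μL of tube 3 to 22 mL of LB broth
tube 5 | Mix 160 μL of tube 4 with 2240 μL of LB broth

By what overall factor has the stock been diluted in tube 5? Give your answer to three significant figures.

4.46 × 10^8

Step 1: 15 μL brought to 11.9 mL → factor 11900/15 = 793.33
Step 2: 65 μL + 3.7 mL = 3765 μL total → factor 3765/65 = 57.923
Step 3: 420 μL + 1300 μL = 1720 μL total → factor 1720/420 = 4.0952
Step 4: 140 μL + 22 mL = 22140 μL total → factor 22140/140 = 158.14
Step 5: 160 μL + 2240 μL = 2400 μL total → factor 2400/160 = 15
Overall dilution factor = 793.33 × 57.923 × 4.0952 × 158.14 × 15 = 4.464 × 10^8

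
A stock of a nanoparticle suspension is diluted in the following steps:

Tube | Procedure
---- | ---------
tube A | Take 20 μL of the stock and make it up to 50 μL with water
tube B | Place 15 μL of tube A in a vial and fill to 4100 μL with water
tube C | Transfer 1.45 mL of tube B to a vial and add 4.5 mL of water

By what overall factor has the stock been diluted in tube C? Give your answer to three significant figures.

Step 1: 20 μL brought to 50 μL → factor 50/20 = 2.5
Step 2: 15 μL brought to 4100 μL → factor 4100/15 = 273.33
Step 3: 1.45 mL + 4.5 mL = 5.95 mL total → factor 5.95/1.45 = 4.1034
Overall dilution factor = 2.5 × 273.33 × 4.1034 = 2804

2.80 × 10^3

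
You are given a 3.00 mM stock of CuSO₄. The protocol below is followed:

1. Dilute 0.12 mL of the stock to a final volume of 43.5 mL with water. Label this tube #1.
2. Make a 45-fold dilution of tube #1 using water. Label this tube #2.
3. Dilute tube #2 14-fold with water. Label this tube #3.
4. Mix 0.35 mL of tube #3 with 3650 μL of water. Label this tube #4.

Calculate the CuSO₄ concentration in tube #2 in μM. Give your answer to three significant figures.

0.184 μM

Step 1: 0.12 mL brought to 43.5 mL → factor 43.5/0.12 = 362.5
Step 2: 45-fold → factor 45
Dilution factor through tube #2 = 362.5 × 45 = 16312
[tube #2] = 3.00 mM / 16312 = 0.0001839 mM = 0.184 μM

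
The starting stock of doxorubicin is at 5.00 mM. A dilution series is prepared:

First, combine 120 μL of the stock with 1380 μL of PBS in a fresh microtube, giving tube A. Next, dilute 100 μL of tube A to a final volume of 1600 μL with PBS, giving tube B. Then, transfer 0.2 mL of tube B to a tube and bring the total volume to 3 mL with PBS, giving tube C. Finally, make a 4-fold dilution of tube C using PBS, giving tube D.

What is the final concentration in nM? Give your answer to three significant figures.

Step 1: 120 μL + 1380 μL = 1500 μL total → factor 1500/120 = 12.5
Step 2: 100 μL brought to 1600 μL → factor 1600/100 = 16
Step 3: 0.2 mL brought to 3 mL → factor 3/0.2 = 15
Step 4: 4-fold → factor 4
Overall dilution factor = 12.5 × 16 × 15 × 4 = 12000
Final = 5.00 mM / 12000 = 0.0004167 mM = 417 nM

417 nM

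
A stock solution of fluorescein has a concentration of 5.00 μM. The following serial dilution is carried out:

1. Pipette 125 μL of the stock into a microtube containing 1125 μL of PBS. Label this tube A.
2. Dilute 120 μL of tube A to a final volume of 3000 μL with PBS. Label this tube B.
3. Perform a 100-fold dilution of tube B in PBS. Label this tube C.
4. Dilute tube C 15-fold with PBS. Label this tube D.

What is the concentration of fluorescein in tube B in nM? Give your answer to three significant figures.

20.0 nM

Step 1: 125 μL + 1125 μL = 1250 μL total → factor 1250/125 = 10
Step 2: 120 μL brought to 3000 μL → factor 3000/120 = 25
Dilution factor through tube B = 10 × 25 = 250
[tube B] = 5.00 μM / 250 = 0.02000 μM = 20.0 nM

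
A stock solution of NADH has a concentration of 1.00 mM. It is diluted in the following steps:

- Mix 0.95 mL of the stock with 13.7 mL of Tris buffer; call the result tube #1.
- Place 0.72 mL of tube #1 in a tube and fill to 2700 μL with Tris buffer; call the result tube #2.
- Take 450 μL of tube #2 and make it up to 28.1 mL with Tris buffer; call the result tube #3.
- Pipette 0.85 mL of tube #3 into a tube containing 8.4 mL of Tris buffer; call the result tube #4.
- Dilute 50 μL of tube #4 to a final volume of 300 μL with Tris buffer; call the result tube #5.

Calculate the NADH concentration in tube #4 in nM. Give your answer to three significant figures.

25.4 nM

Step 1: 0.95 mL + 13.7 mL = 14.65 mL total → factor 14.65/0.95 = 15.421
Step 2: 0.72 mL brought to 2700 μL → factor 2.7/0.72 = 3.75
Step 3: 450 μL brought to 28.1 mL → factor 28100/450 = 62.444
Step 4: 0.85 mL + 8.4 mL = 9.25 mL total → factor 9.25/0.85 = 10.882
Dilution factor through tube #4 = 15.421 × 3.75 × 62.444 × 10.882 = 39297
[tube #4] = 1.00 mM / 39297 = 2.545 × 10^-5 mM = 25.4 nM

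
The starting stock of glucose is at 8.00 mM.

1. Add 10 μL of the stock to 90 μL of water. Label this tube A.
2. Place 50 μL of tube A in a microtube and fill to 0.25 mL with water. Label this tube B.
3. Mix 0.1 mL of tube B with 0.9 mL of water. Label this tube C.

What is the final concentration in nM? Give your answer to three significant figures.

Step 1: 10 μL + 90 μL = 100 μL total → factor 100/10 = 10
Step 2: 50 μL brought to 0.25 mL → factor 250/50 = 5
Step 3: 0.1 mL + 0.9 mL = 1 mL total → factor 1/0.1 = 10
Overall dilution factor = 10 × 5 × 10 = 500
Final = 8.00 mM / 500 = 0.01600 mM = 1.60 × 10^4 nM

1.60 × 10^4 nM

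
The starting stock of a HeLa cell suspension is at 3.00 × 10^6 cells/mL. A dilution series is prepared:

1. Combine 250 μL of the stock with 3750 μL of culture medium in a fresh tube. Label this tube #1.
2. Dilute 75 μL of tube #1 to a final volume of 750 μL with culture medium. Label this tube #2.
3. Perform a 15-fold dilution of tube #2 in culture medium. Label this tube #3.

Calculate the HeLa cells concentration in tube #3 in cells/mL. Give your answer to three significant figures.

Step 1: 250 μL + 3750 μL = 4000 μL total → factor 4000/250 = 16
Step 2: 75 μL brought to 750 μL → factor 750/75 = 10
Step 3: 15-fold → factor 15
Dilution factor through tube #3 = 16 × 10 × 15 = 2400
[tube #3] = 3.00 × 10^6 cells/mL / 2400 = 1.25 × 10^3 cells/mL

1.25 × 10^3 cells/mL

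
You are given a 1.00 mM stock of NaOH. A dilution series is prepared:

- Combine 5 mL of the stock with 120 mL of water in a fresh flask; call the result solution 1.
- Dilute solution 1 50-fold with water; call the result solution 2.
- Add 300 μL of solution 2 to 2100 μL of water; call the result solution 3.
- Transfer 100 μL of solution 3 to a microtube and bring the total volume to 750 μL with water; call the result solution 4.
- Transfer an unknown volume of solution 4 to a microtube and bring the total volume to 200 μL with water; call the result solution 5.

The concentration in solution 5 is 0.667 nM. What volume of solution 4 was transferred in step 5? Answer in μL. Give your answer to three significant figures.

Step 1: 5 mL + 120 mL = 125 mL total → factor 125/5 = 25
Step 2: 50-fold → factor 50
Step 3: 300 μL + 2100 μL = 2400 μL total → factor 2400/300 = 8
Step 4: 100 μL brought to 750 μL → factor 750/100 = 7.5
Step 5: v brought to 200 μL → factor = 200 μL/v
Product of known-step factors = 75000
Overall factor = 1.00 mM / (0.667 nM) = 1.4993 × 10^6
Step-5 factor = 1.4993 × 10^6 / 75000 = 19.99
v = 200 μL / 19.99 = 10.0 μL

10.0 μL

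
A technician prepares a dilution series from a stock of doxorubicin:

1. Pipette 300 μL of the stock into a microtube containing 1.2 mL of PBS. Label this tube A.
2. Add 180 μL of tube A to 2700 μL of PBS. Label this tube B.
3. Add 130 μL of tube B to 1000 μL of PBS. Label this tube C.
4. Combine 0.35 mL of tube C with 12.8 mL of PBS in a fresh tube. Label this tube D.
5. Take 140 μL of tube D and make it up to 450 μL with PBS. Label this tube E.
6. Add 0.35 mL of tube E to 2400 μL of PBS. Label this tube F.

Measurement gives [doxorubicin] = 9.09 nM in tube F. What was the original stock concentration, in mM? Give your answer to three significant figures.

6.00 mM

Step 1: 300 μL + 1.2 mL = 1500 μL total → factor 1500/300 = 5
Step 2: 180 μL + 2700 μL = 2880 μL total → factor 2880/180 = 16
Step 3: 130 μL + 1000 μL = 1130 μL total → factor 1130/130 = 8.6923
Step 4: 0.35 mL + 12.8 mL = 13.15 mL total → factor 13.15/0.35 = 37.571
Step 5: 140 μL brought to 450 μL → factor 450/140 = 3.2143
Step 6: 0.35 mL + 2400 μL = 2.75 mL total → factor 2.75/0.35 = 7.8571
Overall dilution factor = 5 × 16 × 8.6923 × 37.571 × 3.2143 × 7.8571 = 6.5983 × 10^5
Stock = 9.09 nM × 6.5983 × 10^5 = 5.998 × 10^6 nM = 6.00 mM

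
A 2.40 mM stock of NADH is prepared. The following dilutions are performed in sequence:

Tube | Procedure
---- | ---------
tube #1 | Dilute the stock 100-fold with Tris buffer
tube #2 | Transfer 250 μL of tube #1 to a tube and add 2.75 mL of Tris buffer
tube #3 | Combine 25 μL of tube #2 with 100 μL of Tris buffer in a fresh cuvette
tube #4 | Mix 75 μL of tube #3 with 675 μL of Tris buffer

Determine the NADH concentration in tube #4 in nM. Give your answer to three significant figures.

40.0 nM

Step 1: 100-fold → factor 100
Step 2: 250 μL + 2.75 mL = 3000 μL total → factor 3000/250 = 12
Step 3: 25 μL + 100 μL = 125 μL total → factor 125/25 = 5
Step 4: 75 μL + 675 μL = 750 μL total → factor 750/75 = 10
Overall dilution factor = 100 × 12 × 5 × 10 = 60000
Final = 2.40 mM / 60000 = 4.000 × 10^-5 mM = 40.0 nM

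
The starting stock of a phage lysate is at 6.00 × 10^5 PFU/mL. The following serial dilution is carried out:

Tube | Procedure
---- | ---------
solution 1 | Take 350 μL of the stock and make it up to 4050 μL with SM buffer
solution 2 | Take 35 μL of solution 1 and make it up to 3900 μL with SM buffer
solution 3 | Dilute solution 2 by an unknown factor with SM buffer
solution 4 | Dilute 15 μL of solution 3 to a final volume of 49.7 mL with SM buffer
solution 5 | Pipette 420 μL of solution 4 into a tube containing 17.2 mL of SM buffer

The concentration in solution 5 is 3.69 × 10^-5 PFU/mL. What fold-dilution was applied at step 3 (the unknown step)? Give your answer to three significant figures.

Step 1: 350 μL brought to 4050 μL → factor 4050/350 = 11.571
Step 2: 35 μL brought to 3900 μL → factor 3900/35 = 111.43
Step 3: unknown factor x
Step 4: 15 μL brought to 49.7 mL → factor 49700/15 = 3313.3
Step 5: 420 μL + 17.2 mL = 17620 μL total → factor 17620/420 = 41.952
Product of known-step factors = 1.7923 × 10^8
Overall factor = 6.00 × 10^5 PFU/mL / (3.69 × 10^-5 PFU/mL) = 1.626 × 10^10
x = 1.626 × 10^10 / 1.7923 × 10^8 = 90.7

90.7-fold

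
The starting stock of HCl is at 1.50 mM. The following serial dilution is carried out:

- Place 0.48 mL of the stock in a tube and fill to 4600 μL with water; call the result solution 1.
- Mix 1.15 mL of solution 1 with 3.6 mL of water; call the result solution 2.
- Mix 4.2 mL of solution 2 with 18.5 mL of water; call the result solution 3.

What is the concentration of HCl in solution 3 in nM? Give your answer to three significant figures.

7.01 × 10^3 nM

Step 1: 0.48 mL brought to 4600 μL → factor 4.6/0.48 = 9.5833
Step 2: 1.15 mL + 3.6 mL = 4.75 mL total → factor 4.75/1.15 = 4.1304
Step 3: 4.2 mL + 18.5 mL = 22.7 mL total → factor 22.7/4.2 = 5.4048
Overall dilution factor = 9.5833 × 4.1304 × 5.4048 = 213.94
Final = 1.50 mM / 213.94 = 0.007011 mM = 7.01 × 10^3 nM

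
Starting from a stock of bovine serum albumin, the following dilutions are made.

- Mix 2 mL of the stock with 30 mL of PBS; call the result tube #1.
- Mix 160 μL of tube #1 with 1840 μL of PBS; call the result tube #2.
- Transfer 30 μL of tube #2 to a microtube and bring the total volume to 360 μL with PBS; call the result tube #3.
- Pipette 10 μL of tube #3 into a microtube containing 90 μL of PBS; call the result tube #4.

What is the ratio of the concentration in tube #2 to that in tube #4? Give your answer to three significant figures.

120

Step 1: 2 mL + 30 mL = 32 mL total → factor 32/2 = 16
Step 2: 160 μL + 1840 μL = 2000 μL total → factor 2000/160 = 12.5
Step 3: 30 μL brought to 360 μL → factor 360/30 = 12
Step 4: 10 μL + 90 μL = 100 μL total → factor 100/10 = 10
Dilution factor to tube #2 = 200; to tube #4 = 24000
[tube #2]/[tube #4] = (factor to tube #4)/(factor to tube #2) = 24000/200 = 120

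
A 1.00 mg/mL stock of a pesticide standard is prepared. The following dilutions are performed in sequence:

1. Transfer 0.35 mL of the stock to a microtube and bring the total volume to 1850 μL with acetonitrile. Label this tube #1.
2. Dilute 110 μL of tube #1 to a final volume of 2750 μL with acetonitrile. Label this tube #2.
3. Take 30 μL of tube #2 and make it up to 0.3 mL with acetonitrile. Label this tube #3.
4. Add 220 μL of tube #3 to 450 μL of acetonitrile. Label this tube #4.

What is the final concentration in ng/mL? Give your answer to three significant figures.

248 ng/mL

Step 1: 0.35 mL brought to 1850 μL → factor 1.85/0.35 = 5.2857
Step 2: 110 μL brought to 2750 μL → factor 2750/110 = 25
Step 3: 30 μL brought to 0.3 mL → factor 300/30 = 10
Step 4: 220 μL + 450 μL = 670 μL total → factor 670/220 = 3.0455
Overall dilution factor = 5.2857 × 25 × 10 × 3.0455 = 4024.4
Final = 1.00 mg/mL / 4024.4 = 0.0002485 mg/mL = 248 ng/mL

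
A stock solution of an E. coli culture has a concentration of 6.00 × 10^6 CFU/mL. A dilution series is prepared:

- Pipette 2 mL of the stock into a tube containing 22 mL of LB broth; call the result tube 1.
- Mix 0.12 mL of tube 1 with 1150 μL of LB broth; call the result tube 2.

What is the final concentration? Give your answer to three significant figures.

Step 1: 2 mL + 22 mL = 24 mL total → factor 24/2 = 12
Step 2: 0.12 mL + 1150 μL = 1.27 mL total → factor 1.27/0.12 = 10.583
Overall dilution factor = 12 × 10.583 = 127
Final = 6.00 × 10^6 CFU/mL / 127 = 4.72 × 10^4 CFU/mL

4.72 × 10^4 CFU/mL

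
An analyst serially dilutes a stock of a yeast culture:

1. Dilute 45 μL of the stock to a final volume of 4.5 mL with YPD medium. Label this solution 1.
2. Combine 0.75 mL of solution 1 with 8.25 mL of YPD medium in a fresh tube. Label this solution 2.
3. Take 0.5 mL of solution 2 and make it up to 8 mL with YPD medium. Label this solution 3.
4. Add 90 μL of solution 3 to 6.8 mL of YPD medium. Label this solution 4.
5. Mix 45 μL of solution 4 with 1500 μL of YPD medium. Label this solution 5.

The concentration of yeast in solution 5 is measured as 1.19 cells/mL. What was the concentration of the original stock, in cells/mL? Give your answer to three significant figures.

Step 1: 45 μL brought to 4.5 mL → factor 4500/45 = 100
Step 2: 0.75 mL + 8.25 mL = 9 mL total → factor 9/0.75 = 12
Step 3: 0.5 mL brought to 8 mL → factor 8/0.5 = 16
Step 4: 90 μL + 6.8 mL = 6890 μL total → factor 6890/90 = 76.556
Step 5: 45 μL + 1500 μL = 1545 μL total → factor 1545/45 = 34.333
Overall dilution factor = 100 × 12 × 16 × 76.556 × 34.333 = 5.0465 × 10^7
Stock = 1.19 cells/mL × 5.0465 × 10^7 = 6.01 × 10^7 cells/mL

6.01 × 10^7 cells/mL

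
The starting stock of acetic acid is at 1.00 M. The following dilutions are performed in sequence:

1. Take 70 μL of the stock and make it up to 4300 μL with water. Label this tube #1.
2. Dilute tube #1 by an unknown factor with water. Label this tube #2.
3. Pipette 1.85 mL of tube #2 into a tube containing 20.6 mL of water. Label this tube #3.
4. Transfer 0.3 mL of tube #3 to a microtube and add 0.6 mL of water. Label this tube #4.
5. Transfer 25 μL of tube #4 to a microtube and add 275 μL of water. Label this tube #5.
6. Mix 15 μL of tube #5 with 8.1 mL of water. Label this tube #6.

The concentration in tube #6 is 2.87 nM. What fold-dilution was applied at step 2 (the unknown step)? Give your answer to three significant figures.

Step 1: 70 μL brought to 4300 μL → factor 4300/70 = 61.429
Step 2: unknown factor x
Step 3: 1.85 mL + 20.6 mL = 22.45 mL total → factor 22.45/1.85 = 12.135
Step 4: 0.3 mL + 0.6 mL = 0.9 mL total → factor 0.9/0.3 = 3
Step 5: 25 μL + 275 μL = 300 μL total → factor 300/25 = 12
Step 6: 15 μL + 8.1 mL = 8115 μL total → factor 8115/15 = 541
Product of known-step factors = 1.4518 × 10^7
Overall factor = 1.00 M / (2.87 nM) = 3.4843 × 10^8
x = 3.4843 × 10^8 / 1.4518 × 10^7 = 24.0

24.0-fold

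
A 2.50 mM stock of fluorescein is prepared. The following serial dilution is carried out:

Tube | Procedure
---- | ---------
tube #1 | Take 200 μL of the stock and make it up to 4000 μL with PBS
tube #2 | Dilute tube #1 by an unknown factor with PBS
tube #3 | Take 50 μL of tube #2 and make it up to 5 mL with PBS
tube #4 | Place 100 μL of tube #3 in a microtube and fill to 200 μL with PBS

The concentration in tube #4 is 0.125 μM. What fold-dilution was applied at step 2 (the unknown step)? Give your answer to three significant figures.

Step 1: 200 μL brought to 4000 μL → factor 4000/200 = 20
Step 2: unknown factor x
Step 3: 50 μL brought to 5 mL → factor 5000/50 = 100
Step 4: 100 μL brought to 200 μL → factor 200/100 = 2
Product of known-step factors = 4000
Overall factor = 2.50 mM / (0.125 μM) = 20000
x = 20000 / 4000 = 5.00

5.00-fold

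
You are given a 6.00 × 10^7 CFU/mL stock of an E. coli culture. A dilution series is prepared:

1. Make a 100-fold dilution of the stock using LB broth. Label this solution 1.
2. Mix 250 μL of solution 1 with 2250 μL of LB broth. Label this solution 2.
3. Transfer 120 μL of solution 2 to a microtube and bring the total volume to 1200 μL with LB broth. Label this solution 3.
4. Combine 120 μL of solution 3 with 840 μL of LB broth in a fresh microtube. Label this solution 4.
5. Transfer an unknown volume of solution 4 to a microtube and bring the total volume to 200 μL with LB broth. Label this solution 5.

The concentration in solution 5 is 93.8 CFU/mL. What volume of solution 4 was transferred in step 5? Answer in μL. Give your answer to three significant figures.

Step 1: 100-fold → factor 100
Step 2: 250 μL + 2250 μL = 2500 μL total → factor 2500/250 = 10
Step 3: 120 μL brought to 1200 μL → factor 1200/120 = 10
Step 4: 120 μL + 840 μL = 960 μL total → factor 960/120 = 8
Step 5: v brought to 200 μL → factor = 200 μL/v
Product of known-step factors = 80000
Overall factor = 6.00 × 10^7 CFU/mL / (93.8 CFU/mL) = 6.3966 × 10^5
Step-5 factor = 6.3966 × 10^5 / 80000 = 7.9957
v = 200 μL / 7.9957 = 25.0 μL

25.0 μL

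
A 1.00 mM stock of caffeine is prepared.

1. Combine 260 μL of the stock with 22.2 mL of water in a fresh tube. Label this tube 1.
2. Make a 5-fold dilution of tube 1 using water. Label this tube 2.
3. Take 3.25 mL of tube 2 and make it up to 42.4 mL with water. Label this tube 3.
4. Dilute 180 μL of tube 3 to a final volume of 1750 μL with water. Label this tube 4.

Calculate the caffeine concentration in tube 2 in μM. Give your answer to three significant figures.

2.32 μM

Step 1: 260 μL + 22.2 mL = 22460 μL total → factor 22460/260 = 86.385
Step 2: 5-fold → factor 5
Dilution factor through tube 2 = 86.385 × 5 = 431.92
[tube 2] = 1.00 mM / 431.92 = 0.002315 mM = 2.32 μM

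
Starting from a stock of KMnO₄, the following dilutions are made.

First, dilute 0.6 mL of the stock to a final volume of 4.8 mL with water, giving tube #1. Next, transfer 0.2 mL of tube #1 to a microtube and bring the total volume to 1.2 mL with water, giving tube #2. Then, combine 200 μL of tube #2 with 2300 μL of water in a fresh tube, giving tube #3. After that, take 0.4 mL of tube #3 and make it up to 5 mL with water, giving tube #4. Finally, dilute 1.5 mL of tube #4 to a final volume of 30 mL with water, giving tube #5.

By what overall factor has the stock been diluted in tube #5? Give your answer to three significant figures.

Step 1: 0.6 mL brought to 4.8 mL → factor 4.8/0.6 = 8
Step 2: 0.2 mL brought to 1.2 mL → factor 1.2/0.2 = 6
Step 3: 200 μL + 2300 μL = 2500 μL total → factor 2500/200 = 12.5
Step 4: 0.4 mL brought to 5 mL → factor 5/0.4 = 12.5
Step 5: 1.5 mL brought to 30 mL → factor 30/1.5 = 20
Overall dilution factor = 8 × 6 × 12.5 × 12.5 × 20 = 1.5 × 10^5

1.50 × 10^5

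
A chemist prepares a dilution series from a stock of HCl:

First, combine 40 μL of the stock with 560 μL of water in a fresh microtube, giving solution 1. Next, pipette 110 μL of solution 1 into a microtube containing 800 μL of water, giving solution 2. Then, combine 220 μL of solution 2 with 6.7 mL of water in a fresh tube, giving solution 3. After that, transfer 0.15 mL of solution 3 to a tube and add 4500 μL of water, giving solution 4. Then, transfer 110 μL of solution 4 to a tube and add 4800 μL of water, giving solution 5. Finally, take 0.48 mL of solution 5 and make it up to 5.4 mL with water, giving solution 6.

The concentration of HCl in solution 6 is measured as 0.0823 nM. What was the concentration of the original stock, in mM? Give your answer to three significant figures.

5.00 mM

Step 1: 40 μL + 560 μL = 600 μL total → factor 600/40 = 15
Step 2: 110 μL + 800 μL = 910 μL total → factor 910/110 = 8.2727
Step 3: 220 μL + 6.7 mL = 6920 μL total → factor 6920/220 = 31.455
Step 4: 0.15 mL + 4500 μL = 4.65 mL total → factor 4.65/0.15 = 31
Step 5: 110 μL + 4800 μL = 4910 μL total → factor 4910/110 = 44.636
Step 6: 0.48 mL brought to 5.4 mL → factor 5.4/0.48 = 11.25
Overall dilution factor = 15 × 8.2727 × 31.455 × 31 × 44.636 × 11.25 = 6.0761 × 10^7
Stock = 0.0823 nM × 6.0761 × 10^7 = 5.001 × 10^6 nM = 5.00 mM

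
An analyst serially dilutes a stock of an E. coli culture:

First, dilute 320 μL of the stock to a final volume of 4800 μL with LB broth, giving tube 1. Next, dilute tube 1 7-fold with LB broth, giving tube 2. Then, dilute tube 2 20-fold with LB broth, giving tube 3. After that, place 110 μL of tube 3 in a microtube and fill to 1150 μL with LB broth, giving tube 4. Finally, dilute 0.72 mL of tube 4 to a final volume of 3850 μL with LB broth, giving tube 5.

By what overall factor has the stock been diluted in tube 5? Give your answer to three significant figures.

1.17 × 10^5

Step 1: 320 μL brought to 4800 μL → factor 4800/320 = 15
Step 2: 7-fold → factor 7
Step 3: 20-fold → factor 20
Step 4: 110 μL brought to 1150 μL → factor 1150/110 = 10.455
Step 5: 0.72 mL brought to 3850 μL → factor 3.85/0.72 = 5.3472
Overall dilution factor = 15 × 7 × 20 × 10.455 × 5.3472 = 1.174 × 10^5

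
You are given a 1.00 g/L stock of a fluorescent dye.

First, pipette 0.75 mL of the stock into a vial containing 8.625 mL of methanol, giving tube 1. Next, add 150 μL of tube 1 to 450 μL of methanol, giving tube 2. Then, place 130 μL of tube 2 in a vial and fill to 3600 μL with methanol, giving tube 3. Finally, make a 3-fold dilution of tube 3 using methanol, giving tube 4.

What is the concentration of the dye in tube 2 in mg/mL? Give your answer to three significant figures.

Step 1: 0.75 mL + 8.625 mL = 9.375 mL total → factor 9.375/0.75 = 12.5
Step 2: 150 μL + 450 μL = 600 μL total → factor 600/150 = 4
Dilution factor through tube 2 = 12.5 × 4 = 50
[tube 2] = 1.00 g/L / 50 = 0.02000 g/L = 0.0200 mg/mL

0.0200 mg/mL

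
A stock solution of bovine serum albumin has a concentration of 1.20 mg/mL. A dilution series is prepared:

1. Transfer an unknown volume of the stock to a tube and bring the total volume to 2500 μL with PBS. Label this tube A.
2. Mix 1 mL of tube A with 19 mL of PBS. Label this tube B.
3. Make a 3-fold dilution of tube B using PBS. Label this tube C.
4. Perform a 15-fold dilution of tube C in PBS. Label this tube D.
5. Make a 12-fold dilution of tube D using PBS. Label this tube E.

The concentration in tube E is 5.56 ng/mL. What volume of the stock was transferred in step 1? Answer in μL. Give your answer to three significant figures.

Step 1: v brought to 2500 μL → factor = 2500 μL/v
Step 2: 1 mL + 19 mL = 20 mL total → factor 20/1 = 20
Step 3: 3-fold → factor 3
Step 4: 15-fold → factor 15
Step 5: 12-fold → factor 12
Product of known-step factors = 10800
Overall factor = 1.20 mg/mL / (5.56 ng/mL) = 2.1583 × 10^5
Step-1 factor = 2.1583 × 10^5 / 10800 = 19.984
v = 2500 μL / 19.984 = 125 μL

125 μL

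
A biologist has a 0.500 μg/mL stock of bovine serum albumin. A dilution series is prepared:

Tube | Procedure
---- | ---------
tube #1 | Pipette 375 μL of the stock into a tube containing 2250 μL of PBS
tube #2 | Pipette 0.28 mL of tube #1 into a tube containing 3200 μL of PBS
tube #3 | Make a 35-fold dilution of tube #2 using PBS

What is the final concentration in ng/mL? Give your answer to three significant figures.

0.164 ng/mL

Step 1: 375 μL + 2250 μL = 2625 μL total → factor 2625/375 = 7
Step 2: 0.28 mL + 3200 μL = 3.48 mL total → factor 3.48/0.28 = 12.429
Step 3: 35-fold → factor 35
Overall dilution factor = 7 × 12.429 × 35 = 3045
Final = 0.500 μg/mL / 3045 = 0.0001642 μg/mL = 0.164 ng/mL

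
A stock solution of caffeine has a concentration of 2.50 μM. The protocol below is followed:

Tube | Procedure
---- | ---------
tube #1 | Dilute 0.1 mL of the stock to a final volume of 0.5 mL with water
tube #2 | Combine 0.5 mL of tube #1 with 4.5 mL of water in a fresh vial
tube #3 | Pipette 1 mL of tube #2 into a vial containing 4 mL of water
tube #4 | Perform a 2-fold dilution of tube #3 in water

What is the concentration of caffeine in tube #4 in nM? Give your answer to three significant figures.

Step 1: 0.1 mL brought to 0.5 mL → factor 0.5/0.1 = 5
Step 2: 0.5 mL + 4.5 mL = 5 mL total → factor 5/0.5 = 10
Step 3: 1 mL + 4 mL = 5 mL total → factor 5/1 = 5
Step 4: 2-fold → factor 2
Overall dilution factor = 5 × 10 × 5 × 2 = 500
Final = 2.50 μM / 500 = 0.005000 μM = 5.00 nM

5.00 nM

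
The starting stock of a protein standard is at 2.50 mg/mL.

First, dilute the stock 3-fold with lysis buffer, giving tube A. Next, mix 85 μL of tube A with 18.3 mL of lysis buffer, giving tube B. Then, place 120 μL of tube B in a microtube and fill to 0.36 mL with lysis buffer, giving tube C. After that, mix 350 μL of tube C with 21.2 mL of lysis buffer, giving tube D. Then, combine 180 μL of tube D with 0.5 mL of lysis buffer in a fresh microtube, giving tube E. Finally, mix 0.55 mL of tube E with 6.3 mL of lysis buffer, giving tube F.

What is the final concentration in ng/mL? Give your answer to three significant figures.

Step 1: 3-fold → factor 3
Step 2: 85 μL + 18.3 mL = 18385 μL total → factor 18385/85 = 216.29
Step 3: 120 μL brought to 0.36 mL → factor 360/120 = 3
Step 4: 350 μL + 21.2 mL = 21550 μL total → factor 21550/350 = 61.571
Step 5: 180 μL + 0.5 mL = 680 μL total → factor 680/180 = 3.7778
Step 6: 0.55 mL + 6.3 mL = 6.85 mL total → factor 6.85/0.55 = 12.455
Overall dilution factor = 3 × 216.29 × 3 × 61.571 × 3.7778 × 12.455 = 5.6394 × 10^6
Final = 2.50 mg/mL / 5.6394 × 10^6 = 4.433 × 10^-7 mg/mL = 0.443 ng/mL

0.443 ng/mL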